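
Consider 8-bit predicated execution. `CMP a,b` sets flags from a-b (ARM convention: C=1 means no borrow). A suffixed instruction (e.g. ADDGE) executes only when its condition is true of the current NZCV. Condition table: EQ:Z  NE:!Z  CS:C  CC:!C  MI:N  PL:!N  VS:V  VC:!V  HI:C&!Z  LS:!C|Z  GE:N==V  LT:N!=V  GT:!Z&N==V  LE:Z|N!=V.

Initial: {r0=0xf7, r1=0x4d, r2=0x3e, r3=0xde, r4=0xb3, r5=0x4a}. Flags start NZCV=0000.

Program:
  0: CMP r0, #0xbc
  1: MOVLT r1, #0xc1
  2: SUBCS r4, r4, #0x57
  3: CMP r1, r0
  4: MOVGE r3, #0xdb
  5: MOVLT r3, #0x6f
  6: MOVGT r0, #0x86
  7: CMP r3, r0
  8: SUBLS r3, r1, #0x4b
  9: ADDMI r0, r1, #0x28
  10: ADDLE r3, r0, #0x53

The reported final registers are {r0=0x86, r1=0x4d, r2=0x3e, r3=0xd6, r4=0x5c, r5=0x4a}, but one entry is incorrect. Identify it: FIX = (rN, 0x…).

FIX = (r3, 0xdb)

0: ✓ CMP  NZCV=0010
1: · MOVLT
2: ✓ SUBCS  r4←0x5c
3: ✓ CMP  NZCV=0000
4: ✓ MOVGE  r3←0xdb
5: · MOVLT
6: ✓ MOVGT  r0←0x86
7: ✓ CMP  NZCV=0010
8: · SUBLS
9: · ADDMI
10: · ADDLE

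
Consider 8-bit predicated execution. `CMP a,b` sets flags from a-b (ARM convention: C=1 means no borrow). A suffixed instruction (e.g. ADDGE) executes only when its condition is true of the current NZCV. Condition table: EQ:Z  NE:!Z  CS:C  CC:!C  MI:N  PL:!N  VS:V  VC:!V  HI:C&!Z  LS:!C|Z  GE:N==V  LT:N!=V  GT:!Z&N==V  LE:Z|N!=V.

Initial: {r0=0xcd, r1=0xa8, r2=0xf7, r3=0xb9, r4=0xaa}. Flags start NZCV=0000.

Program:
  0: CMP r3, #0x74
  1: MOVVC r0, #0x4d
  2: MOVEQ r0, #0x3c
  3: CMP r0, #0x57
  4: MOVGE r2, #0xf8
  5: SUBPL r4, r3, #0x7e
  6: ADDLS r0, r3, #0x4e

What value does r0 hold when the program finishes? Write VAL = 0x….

0: ✓ CMP  NZCV=0011
1: · MOVVC
2: · MOVEQ
3: ✓ CMP  NZCV=0011
4: · MOVGE
5: ✓ SUBPL  r4←0x3b
6: · ADDLS

VAL = 0xcd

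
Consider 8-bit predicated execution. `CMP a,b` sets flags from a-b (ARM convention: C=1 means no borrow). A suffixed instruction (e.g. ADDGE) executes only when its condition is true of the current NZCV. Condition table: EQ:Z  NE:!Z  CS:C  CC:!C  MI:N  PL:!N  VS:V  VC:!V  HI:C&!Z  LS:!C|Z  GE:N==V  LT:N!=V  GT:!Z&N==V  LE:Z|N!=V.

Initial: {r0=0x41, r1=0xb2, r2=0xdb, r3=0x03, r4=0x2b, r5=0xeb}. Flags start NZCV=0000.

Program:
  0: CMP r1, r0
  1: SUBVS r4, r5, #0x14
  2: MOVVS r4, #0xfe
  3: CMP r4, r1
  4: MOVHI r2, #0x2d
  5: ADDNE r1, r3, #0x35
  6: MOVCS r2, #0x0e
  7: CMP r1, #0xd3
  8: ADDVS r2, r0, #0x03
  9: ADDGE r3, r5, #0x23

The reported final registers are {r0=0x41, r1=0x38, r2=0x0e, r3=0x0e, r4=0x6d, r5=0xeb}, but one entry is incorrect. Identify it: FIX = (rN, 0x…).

FIX = (r4, 0xfe)

0: ✓ CMP  NZCV=0011
1: ✓ SUBVS  r4←0xd7
2: ✓ MOVVS  r4←0xfe
3: ✓ CMP  NZCV=0010
4: ✓ MOVHI  r2←0x2d
5: ✓ ADDNE  r1←0x38
6: ✓ MOVCS  r2←0x0e
7: ✓ CMP  NZCV=0000
8: · ADDVS
9: ✓ ADDGE  r3←0x0e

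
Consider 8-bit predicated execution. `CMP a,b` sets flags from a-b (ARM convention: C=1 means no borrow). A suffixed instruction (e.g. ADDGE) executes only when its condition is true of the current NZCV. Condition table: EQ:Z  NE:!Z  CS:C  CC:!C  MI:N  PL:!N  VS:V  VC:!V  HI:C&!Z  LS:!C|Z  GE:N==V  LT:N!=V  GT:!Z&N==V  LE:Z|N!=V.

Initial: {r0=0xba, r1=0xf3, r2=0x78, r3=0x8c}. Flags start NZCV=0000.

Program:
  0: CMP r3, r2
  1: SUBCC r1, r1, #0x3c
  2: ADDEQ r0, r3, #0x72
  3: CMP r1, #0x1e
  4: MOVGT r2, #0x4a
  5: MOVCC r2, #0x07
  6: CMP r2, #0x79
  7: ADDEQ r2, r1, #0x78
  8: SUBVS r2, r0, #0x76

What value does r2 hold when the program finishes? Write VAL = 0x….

VAL = 0x78

[0] flags=0011 → (cmp)
[1] flags=0011 CC?F → skip
[2] flags=0011 EQ?F → skip
[3] flags=1010 → (cmp)
[4] flags=1010 GT?F → skip
[5] flags=1010 CC?F → skip
[6] flags=1000 → (cmp)
[7] flags=1000 EQ?F → skip
[8] flags=1000 VS?F → skip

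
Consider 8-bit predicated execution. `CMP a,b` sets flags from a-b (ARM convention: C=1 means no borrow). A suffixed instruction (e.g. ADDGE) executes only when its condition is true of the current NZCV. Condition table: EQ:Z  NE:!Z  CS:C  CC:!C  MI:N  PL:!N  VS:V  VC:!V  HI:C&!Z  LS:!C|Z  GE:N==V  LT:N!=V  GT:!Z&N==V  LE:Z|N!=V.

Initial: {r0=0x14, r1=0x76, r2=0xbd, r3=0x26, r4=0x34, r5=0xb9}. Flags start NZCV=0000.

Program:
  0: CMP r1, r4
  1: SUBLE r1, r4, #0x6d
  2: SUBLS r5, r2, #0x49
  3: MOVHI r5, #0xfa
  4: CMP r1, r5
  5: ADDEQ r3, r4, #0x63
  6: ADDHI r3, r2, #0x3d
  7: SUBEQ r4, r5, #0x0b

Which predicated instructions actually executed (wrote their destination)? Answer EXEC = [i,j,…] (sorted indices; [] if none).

[0] flags=0010 → (cmp)
[1] flags=0010 LE?F → skip
[2] flags=0010 LS?F → skip
[3] flags=0010 HI?T → r5=0xfa
[4] flags=0000 → (cmp)
[5] flags=0000 EQ?F → skip
[6] flags=0000 HI?F → skip
[7] flags=0000 EQ?F → skip

EXEC = [3]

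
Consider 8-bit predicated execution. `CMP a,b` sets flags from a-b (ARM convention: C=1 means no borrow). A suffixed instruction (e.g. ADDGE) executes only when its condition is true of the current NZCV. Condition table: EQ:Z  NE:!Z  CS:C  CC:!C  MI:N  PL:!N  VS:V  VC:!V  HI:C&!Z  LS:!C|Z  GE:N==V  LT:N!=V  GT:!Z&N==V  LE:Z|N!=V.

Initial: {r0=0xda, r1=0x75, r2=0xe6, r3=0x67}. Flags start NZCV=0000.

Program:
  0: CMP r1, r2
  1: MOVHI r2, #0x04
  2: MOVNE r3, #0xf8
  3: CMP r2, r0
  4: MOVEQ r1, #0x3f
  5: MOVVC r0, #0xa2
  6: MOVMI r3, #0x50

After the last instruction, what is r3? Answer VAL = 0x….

VAL = 0xf8

0: ✓ CMP  NZCV=1001
1: · MOVHI
2: ✓ MOVNE  r3←0xf8
3: ✓ CMP  NZCV=0010
4: · MOVEQ
5: ✓ MOVVC  r0←0xa2
6: · MOVMI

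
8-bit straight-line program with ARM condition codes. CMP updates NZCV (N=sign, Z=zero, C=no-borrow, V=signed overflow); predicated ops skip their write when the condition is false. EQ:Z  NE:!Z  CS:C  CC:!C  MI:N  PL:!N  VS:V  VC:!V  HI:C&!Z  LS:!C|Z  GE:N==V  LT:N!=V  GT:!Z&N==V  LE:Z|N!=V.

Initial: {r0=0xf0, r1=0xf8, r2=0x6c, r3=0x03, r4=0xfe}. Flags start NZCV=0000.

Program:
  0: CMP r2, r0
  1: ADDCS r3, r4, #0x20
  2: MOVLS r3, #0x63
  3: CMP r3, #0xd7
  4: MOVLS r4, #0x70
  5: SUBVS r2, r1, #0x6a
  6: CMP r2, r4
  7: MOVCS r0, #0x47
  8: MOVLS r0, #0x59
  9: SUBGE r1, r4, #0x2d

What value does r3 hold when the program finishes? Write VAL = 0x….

VAL = 0x63

[0] flags=0000 → (cmp)
[1] flags=0000 CS?F → skip
[2] flags=0000 LS?T → r3=0x63
[3] flags=1001 → (cmp)
[4] flags=1001 LS?T → r4=0x70
[5] flags=1001 VS?T → r2=0x8e
[6] flags=0011 → (cmp)
[7] flags=0011 CS?T → r0=0x47
[8] flags=0011 LS?F → skip
[9] flags=0011 GE?F → skip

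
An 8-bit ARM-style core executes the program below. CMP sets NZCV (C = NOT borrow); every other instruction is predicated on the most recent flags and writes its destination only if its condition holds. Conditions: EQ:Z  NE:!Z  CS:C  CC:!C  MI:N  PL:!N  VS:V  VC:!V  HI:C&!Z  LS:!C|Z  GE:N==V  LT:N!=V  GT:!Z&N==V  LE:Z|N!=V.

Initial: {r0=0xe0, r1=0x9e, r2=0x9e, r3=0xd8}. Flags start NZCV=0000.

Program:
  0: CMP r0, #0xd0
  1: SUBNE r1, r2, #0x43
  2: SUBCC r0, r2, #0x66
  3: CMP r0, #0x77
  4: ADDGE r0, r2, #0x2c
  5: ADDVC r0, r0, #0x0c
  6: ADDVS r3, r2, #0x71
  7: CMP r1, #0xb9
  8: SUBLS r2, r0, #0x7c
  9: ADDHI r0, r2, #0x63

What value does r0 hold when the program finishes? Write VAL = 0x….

VAL = 0xe0

0: ✓ CMP  NZCV=0010
1: ✓ SUBNE  r1←0x5b
2: · SUBCC
3: ✓ CMP  NZCV=0011
4: · ADDGE
5: · ADDVC
6: ✓ ADDVS  r3←0x0f
7: ✓ CMP  NZCV=1001
8: ✓ SUBLS  r2←0x64
9: · ADDHI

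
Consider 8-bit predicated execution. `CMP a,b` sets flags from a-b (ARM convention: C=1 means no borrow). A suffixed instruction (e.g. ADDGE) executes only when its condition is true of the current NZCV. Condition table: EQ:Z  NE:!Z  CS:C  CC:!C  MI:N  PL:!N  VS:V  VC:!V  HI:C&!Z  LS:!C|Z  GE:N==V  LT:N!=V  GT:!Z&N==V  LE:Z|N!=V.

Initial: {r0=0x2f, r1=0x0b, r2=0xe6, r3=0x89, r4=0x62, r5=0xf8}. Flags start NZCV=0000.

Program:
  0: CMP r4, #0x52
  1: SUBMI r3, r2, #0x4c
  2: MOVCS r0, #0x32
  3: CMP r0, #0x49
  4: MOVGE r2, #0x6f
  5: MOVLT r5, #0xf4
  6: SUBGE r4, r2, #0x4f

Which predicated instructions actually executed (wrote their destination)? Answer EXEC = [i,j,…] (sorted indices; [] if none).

EXEC = [2,5]

0: ✓ CMP  NZCV=0010
1: · SUBMI
2: ✓ MOVCS  r0←0x32
3: ✓ CMP  NZCV=1000
4: · MOVGE
5: ✓ MOVLT  r5←0xf4
6: · SUBGE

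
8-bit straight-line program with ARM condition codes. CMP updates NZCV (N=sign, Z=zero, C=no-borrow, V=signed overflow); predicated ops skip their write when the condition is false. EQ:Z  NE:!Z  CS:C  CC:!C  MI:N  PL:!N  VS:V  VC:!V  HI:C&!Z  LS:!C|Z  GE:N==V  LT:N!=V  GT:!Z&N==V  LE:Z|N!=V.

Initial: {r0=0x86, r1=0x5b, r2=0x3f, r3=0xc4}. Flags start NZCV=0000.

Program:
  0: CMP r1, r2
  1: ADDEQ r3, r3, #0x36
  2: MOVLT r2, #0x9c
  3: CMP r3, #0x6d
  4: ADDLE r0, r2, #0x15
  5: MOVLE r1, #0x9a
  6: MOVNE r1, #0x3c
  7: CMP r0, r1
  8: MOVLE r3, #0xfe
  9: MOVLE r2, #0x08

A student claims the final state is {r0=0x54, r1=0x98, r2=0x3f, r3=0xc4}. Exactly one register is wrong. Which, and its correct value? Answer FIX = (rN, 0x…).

[0] flags=0010 → (cmp)
[1] flags=0010 EQ?F → skip
[2] flags=0010 LT?F → skip
[3] flags=0011 → (cmp)
[4] flags=0011 LE?T → r0=0x54
[5] flags=0011 LE?T → r1=0x9a
[6] flags=0011 NE?T → r1=0x3c
[7] flags=0010 → (cmp)
[8] flags=0010 LE?F → skip
[9] flags=0010 LE?F → skip

FIX = (r1, 0x3c)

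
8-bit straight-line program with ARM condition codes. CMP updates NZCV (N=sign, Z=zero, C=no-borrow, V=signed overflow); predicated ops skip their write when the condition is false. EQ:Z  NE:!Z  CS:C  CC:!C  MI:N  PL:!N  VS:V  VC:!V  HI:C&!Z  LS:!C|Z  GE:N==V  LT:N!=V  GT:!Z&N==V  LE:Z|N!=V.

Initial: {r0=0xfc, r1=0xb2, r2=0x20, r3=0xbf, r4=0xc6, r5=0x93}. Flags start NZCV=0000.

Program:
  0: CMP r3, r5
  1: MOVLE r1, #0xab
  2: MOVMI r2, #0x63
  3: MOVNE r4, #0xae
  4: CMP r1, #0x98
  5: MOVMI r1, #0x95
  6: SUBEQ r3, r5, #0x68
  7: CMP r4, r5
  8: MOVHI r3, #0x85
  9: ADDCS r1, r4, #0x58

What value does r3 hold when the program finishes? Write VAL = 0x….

VAL = 0x85

[0] flags=0010 → (cmp)
[1] flags=0010 LE?F → skip
[2] flags=0010 MI?F → skip
[3] flags=0010 NE?T → r4=0xae
[4] flags=0010 → (cmp)
[5] flags=0010 MI?F → skip
[6] flags=0010 EQ?F → skip
[7] flags=0010 → (cmp)
[8] flags=0010 HI?T → r3=0x85
[9] flags=0010 CS?T → r1=0x06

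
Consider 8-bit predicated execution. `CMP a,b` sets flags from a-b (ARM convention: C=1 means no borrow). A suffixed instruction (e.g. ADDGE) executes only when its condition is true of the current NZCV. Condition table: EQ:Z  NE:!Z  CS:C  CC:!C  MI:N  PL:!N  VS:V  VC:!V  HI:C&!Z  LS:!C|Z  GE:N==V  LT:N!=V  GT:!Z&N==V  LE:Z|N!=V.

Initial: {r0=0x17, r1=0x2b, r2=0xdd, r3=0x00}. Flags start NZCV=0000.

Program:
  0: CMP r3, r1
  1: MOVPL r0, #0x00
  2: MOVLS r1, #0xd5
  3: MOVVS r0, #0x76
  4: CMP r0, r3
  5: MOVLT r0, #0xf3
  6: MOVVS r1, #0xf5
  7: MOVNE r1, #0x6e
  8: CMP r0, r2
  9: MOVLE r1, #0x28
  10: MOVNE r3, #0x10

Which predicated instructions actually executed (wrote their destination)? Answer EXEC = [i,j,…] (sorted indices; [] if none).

0: ✓ CMP  NZCV=1000
1: · MOVPL
2: ✓ MOVLS  r1←0xd5
3: · MOVVS
4: ✓ CMP  NZCV=0010
5: · MOVLT
6: · MOVVS
7: ✓ MOVNE  r1←0x6e
8: ✓ CMP  NZCV=0000
9: · MOVLE
10: ✓ MOVNE  r3←0x10

EXEC = [2,7,10]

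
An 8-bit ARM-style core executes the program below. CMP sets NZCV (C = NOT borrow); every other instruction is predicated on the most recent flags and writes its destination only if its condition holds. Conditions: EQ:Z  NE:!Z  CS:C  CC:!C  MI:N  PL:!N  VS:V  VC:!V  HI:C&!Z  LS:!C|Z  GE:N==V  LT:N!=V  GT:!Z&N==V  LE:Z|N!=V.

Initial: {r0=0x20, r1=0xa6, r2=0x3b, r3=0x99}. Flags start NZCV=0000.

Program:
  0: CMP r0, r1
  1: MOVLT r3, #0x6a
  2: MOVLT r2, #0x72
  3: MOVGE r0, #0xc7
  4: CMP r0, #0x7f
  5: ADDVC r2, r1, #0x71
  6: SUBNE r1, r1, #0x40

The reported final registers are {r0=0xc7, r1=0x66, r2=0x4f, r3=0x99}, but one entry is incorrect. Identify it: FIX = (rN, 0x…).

FIX = (r2, 0x3b)

[0] flags=0000 → (cmp)
[1] flags=0000 LT?F → skip
[2] flags=0000 LT?F → skip
[3] flags=0000 GE?T → r0=0xc7
[4] flags=0011 → (cmp)
[5] flags=0011 VC?F → skip
[6] flags=0011 NE?T → r1=0x66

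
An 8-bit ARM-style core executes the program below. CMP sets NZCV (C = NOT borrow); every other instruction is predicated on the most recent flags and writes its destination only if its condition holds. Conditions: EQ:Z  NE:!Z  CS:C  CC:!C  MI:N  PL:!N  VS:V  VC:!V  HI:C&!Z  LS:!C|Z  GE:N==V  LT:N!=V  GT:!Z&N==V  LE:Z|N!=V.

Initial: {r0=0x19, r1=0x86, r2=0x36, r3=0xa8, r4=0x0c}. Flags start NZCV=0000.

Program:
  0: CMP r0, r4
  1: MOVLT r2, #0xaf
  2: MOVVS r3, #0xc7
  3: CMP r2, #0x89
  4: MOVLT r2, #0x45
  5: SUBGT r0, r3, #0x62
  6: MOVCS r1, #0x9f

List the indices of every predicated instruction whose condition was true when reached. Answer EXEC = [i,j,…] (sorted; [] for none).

EXEC = [5]

[0] flags=0010 → (cmp)
[1] flags=0010 LT?F → skip
[2] flags=0010 VS?F → skip
[3] flags=1001 → (cmp)
[4] flags=1001 LT?F → skip
[5] flags=1001 GT?T → r0=0x46
[6] flags=1001 CS?F → skip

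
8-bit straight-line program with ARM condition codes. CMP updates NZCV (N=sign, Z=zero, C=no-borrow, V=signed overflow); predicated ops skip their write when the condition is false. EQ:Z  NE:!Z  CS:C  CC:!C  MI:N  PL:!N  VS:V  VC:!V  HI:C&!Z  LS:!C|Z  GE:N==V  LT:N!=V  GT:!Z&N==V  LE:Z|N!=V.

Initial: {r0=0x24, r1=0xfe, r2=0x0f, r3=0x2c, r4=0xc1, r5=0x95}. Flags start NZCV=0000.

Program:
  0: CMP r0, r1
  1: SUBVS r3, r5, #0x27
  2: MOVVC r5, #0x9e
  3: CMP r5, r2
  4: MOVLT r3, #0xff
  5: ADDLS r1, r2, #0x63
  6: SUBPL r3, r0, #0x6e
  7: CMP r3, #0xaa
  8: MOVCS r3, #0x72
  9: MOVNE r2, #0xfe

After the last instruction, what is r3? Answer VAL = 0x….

VAL = 0x72

0: ✓ CMP  NZCV=0000
1: · SUBVS
2: ✓ MOVVC  r5←0x9e
3: ✓ CMP  NZCV=1010
4: ✓ MOVLT  r3←0xff
5: · ADDLS
6: · SUBPL
7: ✓ CMP  NZCV=0010
8: ✓ MOVCS  r3←0x72
9: ✓ MOVNE  r2←0xfe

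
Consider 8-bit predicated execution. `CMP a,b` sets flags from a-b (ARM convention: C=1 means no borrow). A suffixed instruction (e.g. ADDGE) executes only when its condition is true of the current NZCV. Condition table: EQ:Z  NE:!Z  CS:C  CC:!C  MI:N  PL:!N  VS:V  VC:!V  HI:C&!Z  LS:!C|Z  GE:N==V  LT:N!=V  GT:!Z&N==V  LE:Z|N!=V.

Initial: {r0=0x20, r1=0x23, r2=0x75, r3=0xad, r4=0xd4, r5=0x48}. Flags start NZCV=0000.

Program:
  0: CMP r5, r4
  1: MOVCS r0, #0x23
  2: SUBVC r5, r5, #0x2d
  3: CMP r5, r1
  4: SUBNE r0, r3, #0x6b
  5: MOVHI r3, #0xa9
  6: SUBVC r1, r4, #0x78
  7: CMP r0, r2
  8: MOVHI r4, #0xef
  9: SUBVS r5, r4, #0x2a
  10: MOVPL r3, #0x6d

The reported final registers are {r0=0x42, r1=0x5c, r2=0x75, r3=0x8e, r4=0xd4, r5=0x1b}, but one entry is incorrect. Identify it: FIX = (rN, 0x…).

FIX = (r3, 0xad)

[0] flags=0000 → (cmp)
[1] flags=0000 CS?F → skip
[2] flags=0000 VC?T → r5=0x1b
[3] flags=1000 → (cmp)
[4] flags=1000 NE?T → r0=0x42
[5] flags=1000 HI?F → skip
[6] flags=1000 VC?T → r1=0x5c
[7] flags=1000 → (cmp)
[8] flags=1000 HI?F → skip
[9] flags=1000 VS?F → skip
[10] flags=1000 PL?F → skip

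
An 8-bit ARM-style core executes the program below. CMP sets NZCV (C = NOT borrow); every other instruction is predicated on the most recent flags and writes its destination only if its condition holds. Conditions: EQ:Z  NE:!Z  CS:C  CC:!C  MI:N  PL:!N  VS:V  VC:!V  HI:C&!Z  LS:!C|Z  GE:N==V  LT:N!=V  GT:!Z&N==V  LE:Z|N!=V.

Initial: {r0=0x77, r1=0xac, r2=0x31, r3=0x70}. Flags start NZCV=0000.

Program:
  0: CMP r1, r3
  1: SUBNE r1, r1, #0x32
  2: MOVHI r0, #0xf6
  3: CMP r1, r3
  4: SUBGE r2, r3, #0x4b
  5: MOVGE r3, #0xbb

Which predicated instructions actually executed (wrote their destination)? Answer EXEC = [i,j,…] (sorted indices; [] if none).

0: ✓ CMP  NZCV=0011
1: ✓ SUBNE  r1←0x7a
2: ✓ MOVHI  r0←0xf6
3: ✓ CMP  NZCV=0010
4: ✓ SUBGE  r2←0x25
5: ✓ MOVGE  r3←0xbb

EXEC = [1,2,4,5]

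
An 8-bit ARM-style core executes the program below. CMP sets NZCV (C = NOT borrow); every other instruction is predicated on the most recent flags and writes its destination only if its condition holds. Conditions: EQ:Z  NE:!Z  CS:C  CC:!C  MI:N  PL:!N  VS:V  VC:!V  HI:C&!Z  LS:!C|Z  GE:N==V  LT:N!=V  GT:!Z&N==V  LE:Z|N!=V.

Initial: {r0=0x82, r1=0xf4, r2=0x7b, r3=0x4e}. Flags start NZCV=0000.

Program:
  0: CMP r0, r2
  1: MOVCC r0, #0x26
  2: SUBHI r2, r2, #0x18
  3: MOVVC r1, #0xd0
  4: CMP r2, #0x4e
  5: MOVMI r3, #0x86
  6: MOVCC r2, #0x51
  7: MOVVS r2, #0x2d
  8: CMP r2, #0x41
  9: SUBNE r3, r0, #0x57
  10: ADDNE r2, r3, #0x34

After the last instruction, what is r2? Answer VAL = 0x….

0: ✓ CMP  NZCV=0011
1: · MOVCC
2: ✓ SUBHI  r2←0x63
3: · MOVVC
4: ✓ CMP  NZCV=0010
5: · MOVMI
6: · MOVCC
7: · MOVVS
8: ✓ CMP  NZCV=0010
9: ✓ SUBNE  r3←0x2b
10: ✓ ADDNE  r2←0x5f

VAL = 0x5f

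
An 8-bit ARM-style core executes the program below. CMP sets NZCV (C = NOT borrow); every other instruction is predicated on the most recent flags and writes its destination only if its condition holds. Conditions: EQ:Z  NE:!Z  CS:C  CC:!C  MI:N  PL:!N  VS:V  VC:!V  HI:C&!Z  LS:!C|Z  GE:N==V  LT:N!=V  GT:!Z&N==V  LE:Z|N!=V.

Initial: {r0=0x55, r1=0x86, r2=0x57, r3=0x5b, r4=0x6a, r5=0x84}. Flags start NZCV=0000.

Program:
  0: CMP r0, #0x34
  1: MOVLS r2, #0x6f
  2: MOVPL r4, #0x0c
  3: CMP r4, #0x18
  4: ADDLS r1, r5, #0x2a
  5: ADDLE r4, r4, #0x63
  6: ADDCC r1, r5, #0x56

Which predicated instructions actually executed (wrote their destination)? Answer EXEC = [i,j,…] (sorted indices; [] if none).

0: ✓ CMP  NZCV=0010
1: · MOVLS
2: ✓ MOVPL  r4←0x0c
3: ✓ CMP  NZCV=1000
4: ✓ ADDLS  r1←0xae
5: ✓ ADDLE  r4←0x6f
6: ✓ ADDCC  r1←0xda

EXEC = [2,4,5,6]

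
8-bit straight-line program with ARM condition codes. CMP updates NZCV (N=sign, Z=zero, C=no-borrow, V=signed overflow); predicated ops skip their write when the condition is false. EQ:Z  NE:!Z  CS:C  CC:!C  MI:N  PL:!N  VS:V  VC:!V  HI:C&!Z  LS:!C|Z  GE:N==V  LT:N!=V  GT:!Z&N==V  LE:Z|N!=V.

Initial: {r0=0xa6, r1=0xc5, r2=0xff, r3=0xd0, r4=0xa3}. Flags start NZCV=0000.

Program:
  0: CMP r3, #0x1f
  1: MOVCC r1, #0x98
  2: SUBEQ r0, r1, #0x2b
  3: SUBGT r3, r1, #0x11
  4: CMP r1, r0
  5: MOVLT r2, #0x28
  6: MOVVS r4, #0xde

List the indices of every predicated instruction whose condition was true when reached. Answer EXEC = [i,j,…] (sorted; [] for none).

[0] flags=1010 → (cmp)
[1] flags=1010 CC?F → skip
[2] flags=1010 EQ?F → skip
[3] flags=1010 GT?F → skip
[4] flags=0010 → (cmp)
[5] flags=0010 LT?F → skip
[6] flags=0010 VS?F → skip

EXEC = []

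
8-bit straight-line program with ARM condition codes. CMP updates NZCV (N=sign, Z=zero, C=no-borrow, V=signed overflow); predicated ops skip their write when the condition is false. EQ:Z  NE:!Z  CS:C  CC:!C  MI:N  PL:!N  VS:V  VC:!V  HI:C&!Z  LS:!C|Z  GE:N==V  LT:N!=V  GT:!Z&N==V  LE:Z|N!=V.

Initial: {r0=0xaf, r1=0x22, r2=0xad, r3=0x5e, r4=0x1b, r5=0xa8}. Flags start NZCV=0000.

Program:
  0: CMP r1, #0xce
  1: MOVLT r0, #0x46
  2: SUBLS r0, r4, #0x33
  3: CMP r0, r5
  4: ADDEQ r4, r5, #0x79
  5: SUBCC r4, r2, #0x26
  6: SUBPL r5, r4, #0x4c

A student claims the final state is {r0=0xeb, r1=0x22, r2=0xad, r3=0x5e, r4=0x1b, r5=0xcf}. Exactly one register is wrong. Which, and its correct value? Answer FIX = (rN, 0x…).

0: ✓ CMP  NZCV=0000
1: · MOVLT
2: ✓ SUBLS  r0←0xe8
3: ✓ CMP  NZCV=0010
4: · ADDEQ
5: · SUBCC
6: ✓ SUBPL  r5←0xcf

FIX = (r0, 0xe8)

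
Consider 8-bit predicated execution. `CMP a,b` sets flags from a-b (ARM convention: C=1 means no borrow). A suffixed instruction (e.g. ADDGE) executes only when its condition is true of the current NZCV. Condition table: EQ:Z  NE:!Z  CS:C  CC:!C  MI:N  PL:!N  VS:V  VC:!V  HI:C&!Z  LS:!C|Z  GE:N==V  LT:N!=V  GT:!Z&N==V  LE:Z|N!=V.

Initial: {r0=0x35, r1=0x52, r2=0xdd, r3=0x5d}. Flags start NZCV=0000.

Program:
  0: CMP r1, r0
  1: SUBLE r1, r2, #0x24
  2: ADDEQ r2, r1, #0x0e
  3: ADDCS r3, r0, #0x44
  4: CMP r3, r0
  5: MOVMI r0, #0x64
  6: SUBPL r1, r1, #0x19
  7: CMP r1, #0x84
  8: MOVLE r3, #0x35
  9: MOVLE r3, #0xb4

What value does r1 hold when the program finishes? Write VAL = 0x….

VAL = 0x39

[0] flags=0010 → (cmp)
[1] flags=0010 LE?F → skip
[2] flags=0010 EQ?F → skip
[3] flags=0010 CS?T → r3=0x79
[4] flags=0010 → (cmp)
[5] flags=0010 MI?F → skip
[6] flags=0010 PL?T → r1=0x39
[7] flags=1001 → (cmp)
[8] flags=1001 LE?F → skip
[9] flags=1001 LE?F → skip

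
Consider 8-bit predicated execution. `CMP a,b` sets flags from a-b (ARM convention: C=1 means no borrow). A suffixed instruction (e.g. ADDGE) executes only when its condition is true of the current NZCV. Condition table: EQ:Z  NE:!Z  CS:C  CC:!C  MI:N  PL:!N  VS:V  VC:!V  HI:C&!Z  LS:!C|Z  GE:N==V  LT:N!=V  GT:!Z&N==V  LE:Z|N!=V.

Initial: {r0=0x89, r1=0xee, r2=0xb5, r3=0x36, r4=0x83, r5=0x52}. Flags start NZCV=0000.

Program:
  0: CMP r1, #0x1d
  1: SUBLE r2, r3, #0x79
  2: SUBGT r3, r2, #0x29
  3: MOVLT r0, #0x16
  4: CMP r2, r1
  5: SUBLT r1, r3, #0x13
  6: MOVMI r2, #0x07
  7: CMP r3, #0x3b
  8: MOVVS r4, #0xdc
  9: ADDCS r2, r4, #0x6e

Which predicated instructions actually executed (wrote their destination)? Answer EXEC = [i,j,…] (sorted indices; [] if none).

0: ✓ CMP  NZCV=1010
1: ✓ SUBLE  r2←0xbd
2: · SUBGT
3: ✓ MOVLT  r0←0x16
4: ✓ CMP  NZCV=1000
5: ✓ SUBLT  r1←0x23
6: ✓ MOVMI  r2←0x07
7: ✓ CMP  NZCV=1000
8: · MOVVS
9: · ADDCS

EXEC = [1,3,5,6]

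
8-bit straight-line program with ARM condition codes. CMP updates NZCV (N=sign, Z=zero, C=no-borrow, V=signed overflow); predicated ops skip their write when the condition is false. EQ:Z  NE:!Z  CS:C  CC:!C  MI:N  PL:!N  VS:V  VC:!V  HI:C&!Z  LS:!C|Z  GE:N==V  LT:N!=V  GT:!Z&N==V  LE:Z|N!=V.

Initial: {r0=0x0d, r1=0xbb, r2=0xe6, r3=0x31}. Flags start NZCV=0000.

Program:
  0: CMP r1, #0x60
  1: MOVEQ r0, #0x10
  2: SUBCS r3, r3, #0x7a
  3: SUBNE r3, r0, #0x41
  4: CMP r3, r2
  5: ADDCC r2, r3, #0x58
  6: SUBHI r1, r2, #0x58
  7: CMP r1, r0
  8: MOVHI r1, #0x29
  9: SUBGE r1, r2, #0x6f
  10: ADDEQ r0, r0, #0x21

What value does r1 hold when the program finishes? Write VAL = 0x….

VAL = 0x29

[0] flags=0011 → (cmp)
[1] flags=0011 EQ?F → skip
[2] flags=0011 CS?T → r3=0xb7
[3] flags=0011 NE?T → r3=0xcc
[4] flags=1000 → (cmp)
[5] flags=1000 CC?T → r2=0x24
[6] flags=1000 HI?F → skip
[7] flags=1010 → (cmp)
[8] flags=1010 HI?T → r1=0x29
[9] flags=1010 GE?F → skip
[10] flags=1010 EQ?F → skip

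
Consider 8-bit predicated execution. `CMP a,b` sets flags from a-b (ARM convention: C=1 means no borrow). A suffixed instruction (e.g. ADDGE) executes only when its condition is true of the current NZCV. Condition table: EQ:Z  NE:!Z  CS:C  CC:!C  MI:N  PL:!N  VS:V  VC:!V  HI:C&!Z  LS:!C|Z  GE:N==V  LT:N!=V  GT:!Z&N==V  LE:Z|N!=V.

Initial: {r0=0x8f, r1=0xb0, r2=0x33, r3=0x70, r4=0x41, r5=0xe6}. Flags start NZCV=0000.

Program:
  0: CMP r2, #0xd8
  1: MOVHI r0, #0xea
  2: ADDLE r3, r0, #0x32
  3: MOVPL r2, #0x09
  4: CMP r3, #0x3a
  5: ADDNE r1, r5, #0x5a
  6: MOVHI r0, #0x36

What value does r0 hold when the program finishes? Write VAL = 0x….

[0] flags=0000 → (cmp)
[1] flags=0000 HI?F → skip
[2] flags=0000 LE?F → skip
[3] flags=0000 PL?T → r2=0x09
[4] flags=0010 → (cmp)
[5] flags=0010 NE?T → r1=0x40
[6] flags=0010 HI?T → r0=0x36

VAL = 0x36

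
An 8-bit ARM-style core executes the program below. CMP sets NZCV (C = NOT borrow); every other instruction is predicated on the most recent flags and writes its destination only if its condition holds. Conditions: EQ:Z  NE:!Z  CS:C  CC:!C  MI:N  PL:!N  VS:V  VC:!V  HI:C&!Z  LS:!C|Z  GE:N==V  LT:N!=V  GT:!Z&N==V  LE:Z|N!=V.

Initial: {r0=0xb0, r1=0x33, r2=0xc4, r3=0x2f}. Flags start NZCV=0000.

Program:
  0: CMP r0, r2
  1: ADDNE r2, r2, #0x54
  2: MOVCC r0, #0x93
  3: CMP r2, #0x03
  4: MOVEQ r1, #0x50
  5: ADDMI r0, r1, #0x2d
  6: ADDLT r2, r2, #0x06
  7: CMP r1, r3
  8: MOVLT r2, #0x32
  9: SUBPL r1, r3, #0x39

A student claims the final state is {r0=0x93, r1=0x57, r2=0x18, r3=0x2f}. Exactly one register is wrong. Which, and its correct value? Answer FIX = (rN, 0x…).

FIX = (r1, 0xf6)

0: ✓ CMP  NZCV=1000
1: ✓ ADDNE  r2←0x18
2: ✓ MOVCC  r0←0x93
3: ✓ CMP  NZCV=0010
4: · MOVEQ
5: · ADDMI
6: · ADDLT
7: ✓ CMP  NZCV=0010
8: · MOVLT
9: ✓ SUBPL  r1←0xf6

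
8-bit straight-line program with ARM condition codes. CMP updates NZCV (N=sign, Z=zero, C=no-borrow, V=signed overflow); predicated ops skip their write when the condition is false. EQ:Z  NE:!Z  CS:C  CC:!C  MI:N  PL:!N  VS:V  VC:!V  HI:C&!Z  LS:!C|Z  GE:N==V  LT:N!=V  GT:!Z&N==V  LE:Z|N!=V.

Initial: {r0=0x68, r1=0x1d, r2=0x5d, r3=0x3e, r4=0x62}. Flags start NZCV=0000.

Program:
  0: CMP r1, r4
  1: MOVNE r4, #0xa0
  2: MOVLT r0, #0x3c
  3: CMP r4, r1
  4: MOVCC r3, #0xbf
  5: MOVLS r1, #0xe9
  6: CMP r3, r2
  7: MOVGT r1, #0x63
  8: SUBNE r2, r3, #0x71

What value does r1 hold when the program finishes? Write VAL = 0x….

[0] flags=1000 → (cmp)
[1] flags=1000 NE?T → r4=0xa0
[2] flags=1000 LT?T → r0=0x3c
[3] flags=1010 → (cmp)
[4] flags=1010 CC?F → skip
[5] flags=1010 LS?F → skip
[6] flags=1000 → (cmp)
[7] flags=1000 GT?F → skip
[8] flags=1000 NE?T → r2=0xcd

VAL = 0x1d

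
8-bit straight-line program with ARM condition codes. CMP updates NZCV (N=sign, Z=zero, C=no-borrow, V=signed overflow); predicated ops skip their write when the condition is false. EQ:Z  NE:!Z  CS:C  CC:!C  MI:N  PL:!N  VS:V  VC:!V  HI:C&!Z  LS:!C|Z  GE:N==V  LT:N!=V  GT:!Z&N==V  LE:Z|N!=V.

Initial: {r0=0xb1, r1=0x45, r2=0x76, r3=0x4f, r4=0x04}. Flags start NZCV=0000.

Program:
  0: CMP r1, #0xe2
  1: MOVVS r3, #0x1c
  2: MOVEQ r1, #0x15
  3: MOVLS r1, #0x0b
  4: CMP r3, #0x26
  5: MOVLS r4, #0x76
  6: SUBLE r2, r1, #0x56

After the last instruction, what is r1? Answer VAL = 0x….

VAL = 0x0b

[0] flags=0000 → (cmp)
[1] flags=0000 VS?F → skip
[2] flags=0000 EQ?F → skip
[3] flags=0000 LS?T → r1=0x0b
[4] flags=0010 → (cmp)
[5] flags=0010 LS?F → skip
[6] flags=0010 LE?F → skip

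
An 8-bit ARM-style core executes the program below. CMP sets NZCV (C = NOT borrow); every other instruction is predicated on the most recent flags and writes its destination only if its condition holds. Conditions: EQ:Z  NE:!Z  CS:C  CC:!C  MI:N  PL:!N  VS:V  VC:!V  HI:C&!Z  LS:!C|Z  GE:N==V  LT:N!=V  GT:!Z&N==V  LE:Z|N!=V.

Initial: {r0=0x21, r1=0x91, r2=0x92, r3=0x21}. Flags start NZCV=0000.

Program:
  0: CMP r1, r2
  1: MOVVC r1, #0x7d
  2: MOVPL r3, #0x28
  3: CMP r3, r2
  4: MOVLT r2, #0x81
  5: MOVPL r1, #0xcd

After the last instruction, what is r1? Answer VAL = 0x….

VAL = 0x7d

[0] flags=1000 → (cmp)
[1] flags=1000 VC?T → r1=0x7d
[2] flags=1000 PL?F → skip
[3] flags=1001 → (cmp)
[4] flags=1001 LT?F → skip
[5] flags=1001 PL?F → skip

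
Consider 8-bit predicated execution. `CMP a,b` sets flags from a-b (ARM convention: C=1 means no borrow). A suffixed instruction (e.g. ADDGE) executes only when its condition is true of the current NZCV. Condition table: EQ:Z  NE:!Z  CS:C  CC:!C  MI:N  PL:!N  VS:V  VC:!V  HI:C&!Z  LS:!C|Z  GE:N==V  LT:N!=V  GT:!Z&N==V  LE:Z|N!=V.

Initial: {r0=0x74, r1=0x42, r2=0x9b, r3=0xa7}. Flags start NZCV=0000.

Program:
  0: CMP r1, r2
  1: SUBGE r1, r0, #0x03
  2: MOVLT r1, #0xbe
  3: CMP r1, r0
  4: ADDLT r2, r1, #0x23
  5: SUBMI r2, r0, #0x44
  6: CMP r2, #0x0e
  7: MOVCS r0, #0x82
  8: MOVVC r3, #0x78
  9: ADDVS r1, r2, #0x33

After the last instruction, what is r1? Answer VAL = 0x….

VAL = 0x71

0: ✓ CMP  NZCV=1001
1: ✓ SUBGE  r1←0x71
2: · MOVLT
3: ✓ CMP  NZCV=1000
4: ✓ ADDLT  r2←0x94
5: ✓ SUBMI  r2←0x30
6: ✓ CMP  NZCV=0010
7: ✓ MOVCS  r0←0x82
8: ✓ MOVVC  r3←0x78
9: · ADDVS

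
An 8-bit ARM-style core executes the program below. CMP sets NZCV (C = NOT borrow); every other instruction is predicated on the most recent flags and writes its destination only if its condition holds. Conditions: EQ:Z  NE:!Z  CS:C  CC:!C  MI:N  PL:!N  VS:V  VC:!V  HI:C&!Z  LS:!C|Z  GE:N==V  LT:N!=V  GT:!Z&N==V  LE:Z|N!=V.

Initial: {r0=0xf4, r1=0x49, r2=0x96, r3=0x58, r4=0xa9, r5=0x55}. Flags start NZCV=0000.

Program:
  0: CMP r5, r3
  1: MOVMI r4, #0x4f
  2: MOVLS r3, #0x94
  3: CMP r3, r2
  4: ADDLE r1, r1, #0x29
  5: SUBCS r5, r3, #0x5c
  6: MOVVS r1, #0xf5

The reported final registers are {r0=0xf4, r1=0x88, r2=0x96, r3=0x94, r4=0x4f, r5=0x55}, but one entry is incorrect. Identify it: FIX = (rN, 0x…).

0: ✓ CMP  NZCV=1000
1: ✓ MOVMI  r4←0x4f
2: ✓ MOVLS  r3←0x94
3: ✓ CMP  NZCV=1000
4: ✓ ADDLE  r1←0x72
5: · SUBCS
6: · MOVVS

FIX = (r1, 0x72)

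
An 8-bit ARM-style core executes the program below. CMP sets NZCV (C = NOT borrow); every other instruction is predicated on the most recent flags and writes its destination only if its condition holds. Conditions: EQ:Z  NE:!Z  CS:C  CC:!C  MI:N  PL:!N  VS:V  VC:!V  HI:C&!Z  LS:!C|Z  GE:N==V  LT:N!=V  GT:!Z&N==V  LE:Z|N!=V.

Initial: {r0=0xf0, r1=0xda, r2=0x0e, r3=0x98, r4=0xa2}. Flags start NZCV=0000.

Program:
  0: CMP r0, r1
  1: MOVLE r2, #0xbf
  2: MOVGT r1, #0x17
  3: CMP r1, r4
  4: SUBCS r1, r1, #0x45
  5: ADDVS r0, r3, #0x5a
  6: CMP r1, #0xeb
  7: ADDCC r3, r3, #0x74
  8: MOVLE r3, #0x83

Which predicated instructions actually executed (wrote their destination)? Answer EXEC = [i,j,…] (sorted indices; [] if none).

[0] flags=0010 → (cmp)
[1] flags=0010 LE?F → skip
[2] flags=0010 GT?T → r1=0x17
[3] flags=0000 → (cmp)
[4] flags=0000 CS?F → skip
[5] flags=0000 VS?F → skip
[6] flags=0000 → (cmp)
[7] flags=0000 CC?T → r3=0x0c
[8] flags=0000 LE?F → skip

EXEC = [2,7]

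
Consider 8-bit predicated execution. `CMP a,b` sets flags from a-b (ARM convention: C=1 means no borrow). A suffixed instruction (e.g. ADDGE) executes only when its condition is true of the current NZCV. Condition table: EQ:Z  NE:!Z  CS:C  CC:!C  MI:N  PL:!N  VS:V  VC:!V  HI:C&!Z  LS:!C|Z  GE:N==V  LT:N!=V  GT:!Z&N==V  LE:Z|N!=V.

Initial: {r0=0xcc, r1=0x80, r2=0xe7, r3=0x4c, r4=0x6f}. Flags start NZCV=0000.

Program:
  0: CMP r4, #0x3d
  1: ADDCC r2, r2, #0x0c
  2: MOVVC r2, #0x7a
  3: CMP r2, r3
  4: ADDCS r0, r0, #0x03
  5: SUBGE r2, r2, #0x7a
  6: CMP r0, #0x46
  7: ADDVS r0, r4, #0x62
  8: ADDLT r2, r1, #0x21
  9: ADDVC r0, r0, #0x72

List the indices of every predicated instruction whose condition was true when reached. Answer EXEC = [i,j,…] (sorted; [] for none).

EXEC = [2,4,5,8,9]

[0] flags=0010 → (cmp)
[1] flags=0010 CC?F → skip
[2] flags=0010 VC?T → r2=0x7a
[3] flags=0010 → (cmp)
[4] flags=0010 CS?T → r0=0xcf
[5] flags=0010 GE?T → r2=0x00
[6] flags=1010 → (cmp)
[7] flags=1010 VS?F → skip
[8] flags=1010 LT?T → r2=0xa1
[9] flags=1010 VC?T → r0=0x41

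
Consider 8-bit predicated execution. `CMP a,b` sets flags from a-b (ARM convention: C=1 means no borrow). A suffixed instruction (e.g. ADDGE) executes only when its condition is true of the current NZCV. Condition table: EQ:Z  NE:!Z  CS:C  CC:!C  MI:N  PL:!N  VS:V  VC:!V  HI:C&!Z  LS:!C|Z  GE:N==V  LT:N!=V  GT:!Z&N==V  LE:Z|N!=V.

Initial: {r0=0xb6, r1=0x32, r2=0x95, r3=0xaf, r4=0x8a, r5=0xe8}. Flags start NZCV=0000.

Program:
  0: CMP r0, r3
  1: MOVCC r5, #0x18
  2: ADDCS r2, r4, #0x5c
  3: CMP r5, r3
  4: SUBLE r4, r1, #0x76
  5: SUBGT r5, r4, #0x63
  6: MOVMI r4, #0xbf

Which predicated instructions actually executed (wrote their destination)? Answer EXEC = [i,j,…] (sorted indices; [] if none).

EXEC = [2,5]

0: ✓ CMP  NZCV=0010
1: · MOVCC
2: ✓ ADDCS  r2←0xe6
3: ✓ CMP  NZCV=0010
4: · SUBLE
5: ✓ SUBGT  r5←0x27
6: · MOVMI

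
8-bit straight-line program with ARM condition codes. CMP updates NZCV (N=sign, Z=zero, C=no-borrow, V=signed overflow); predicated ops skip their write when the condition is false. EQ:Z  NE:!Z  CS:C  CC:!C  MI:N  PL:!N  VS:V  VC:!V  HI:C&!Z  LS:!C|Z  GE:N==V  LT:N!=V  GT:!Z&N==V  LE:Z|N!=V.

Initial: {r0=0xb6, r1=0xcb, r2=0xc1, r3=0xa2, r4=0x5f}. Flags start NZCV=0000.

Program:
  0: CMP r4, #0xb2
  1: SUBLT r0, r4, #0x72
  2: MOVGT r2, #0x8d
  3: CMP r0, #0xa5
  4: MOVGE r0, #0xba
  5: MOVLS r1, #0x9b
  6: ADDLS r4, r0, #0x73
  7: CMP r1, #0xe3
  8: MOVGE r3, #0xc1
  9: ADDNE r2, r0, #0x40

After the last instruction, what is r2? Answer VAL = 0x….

0: ✓ CMP  NZCV=1001
1: · SUBLT
2: ✓ MOVGT  r2←0x8d
3: ✓ CMP  NZCV=0010
4: ✓ MOVGE  r0←0xba
5: · MOVLS
6: · ADDLS
7: ✓ CMP  NZCV=1000
8: · MOVGE
9: ✓ ADDNE  r2←0xfa

VAL = 0xfa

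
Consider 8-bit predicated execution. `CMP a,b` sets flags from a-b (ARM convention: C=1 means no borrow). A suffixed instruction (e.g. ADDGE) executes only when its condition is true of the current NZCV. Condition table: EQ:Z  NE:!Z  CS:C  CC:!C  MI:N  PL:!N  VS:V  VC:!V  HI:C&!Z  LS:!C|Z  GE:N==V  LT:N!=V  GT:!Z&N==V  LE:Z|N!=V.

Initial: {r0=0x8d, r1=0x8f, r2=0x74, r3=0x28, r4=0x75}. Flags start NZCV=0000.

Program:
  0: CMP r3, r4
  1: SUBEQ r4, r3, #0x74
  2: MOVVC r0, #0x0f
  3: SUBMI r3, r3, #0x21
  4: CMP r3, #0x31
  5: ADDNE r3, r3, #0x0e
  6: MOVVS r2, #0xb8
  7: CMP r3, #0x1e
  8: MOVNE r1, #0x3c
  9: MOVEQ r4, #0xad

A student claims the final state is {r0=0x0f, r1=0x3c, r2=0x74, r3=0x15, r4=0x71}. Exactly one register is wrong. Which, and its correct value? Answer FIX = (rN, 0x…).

0: ✓ CMP  NZCV=1000
1: · SUBEQ
2: ✓ MOVVC  r0←0x0f
3: ✓ SUBMI  r3←0x07
4: ✓ CMP  NZCV=1000
5: ✓ ADDNE  r3←0x15
6: · MOVVS
7: ✓ CMP  NZCV=1000
8: ✓ MOVNE  r1←0x3c
9: · MOVEQ

FIX = (r4, 0x75)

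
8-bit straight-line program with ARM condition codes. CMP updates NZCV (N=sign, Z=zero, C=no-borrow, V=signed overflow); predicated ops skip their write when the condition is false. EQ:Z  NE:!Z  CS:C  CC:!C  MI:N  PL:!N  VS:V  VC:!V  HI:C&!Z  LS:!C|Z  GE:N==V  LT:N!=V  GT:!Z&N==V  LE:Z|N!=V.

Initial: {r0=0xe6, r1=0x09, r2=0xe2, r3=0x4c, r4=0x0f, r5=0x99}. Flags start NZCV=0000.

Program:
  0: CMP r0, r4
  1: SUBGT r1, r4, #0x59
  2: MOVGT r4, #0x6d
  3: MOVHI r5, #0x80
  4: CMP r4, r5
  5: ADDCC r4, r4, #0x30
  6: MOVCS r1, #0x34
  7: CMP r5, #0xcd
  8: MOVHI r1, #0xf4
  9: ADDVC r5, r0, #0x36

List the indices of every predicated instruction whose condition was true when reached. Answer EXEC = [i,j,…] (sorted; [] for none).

EXEC = [3,5,9]

[0] flags=1010 → (cmp)
[1] flags=1010 GT?F → skip
[2] flags=1010 GT?F → skip
[3] flags=1010 HI?T → r5=0x80
[4] flags=1001 → (cmp)
[5] flags=1001 CC?T → r4=0x3f
[6] flags=1001 CS?F → skip
[7] flags=1000 → (cmp)
[8] flags=1000 HI?F → skip
[9] flags=1000 VC?T → r5=0x1c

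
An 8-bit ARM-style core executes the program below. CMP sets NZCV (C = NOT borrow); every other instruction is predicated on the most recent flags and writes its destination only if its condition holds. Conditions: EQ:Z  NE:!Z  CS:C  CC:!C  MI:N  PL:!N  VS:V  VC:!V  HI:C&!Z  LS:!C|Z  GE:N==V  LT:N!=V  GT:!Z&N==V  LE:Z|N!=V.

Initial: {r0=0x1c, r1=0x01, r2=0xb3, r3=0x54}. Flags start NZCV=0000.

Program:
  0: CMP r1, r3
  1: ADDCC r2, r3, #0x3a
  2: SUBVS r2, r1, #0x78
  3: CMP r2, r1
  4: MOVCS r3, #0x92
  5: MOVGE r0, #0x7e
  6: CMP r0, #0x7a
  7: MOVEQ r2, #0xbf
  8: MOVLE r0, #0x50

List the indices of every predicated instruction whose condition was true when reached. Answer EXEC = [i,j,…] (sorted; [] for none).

EXEC = [1,4,8]

[0] flags=1000 → (cmp)
[1] flags=1000 CC?T → r2=0x8e
[2] flags=1000 VS?F → skip
[3] flags=1010 → (cmp)
[4] flags=1010 CS?T → r3=0x92
[5] flags=1010 GE?F → skip
[6] flags=1000 → (cmp)
[7] flags=1000 EQ?F → skip
[8] flags=1000 LE?T → r0=0x50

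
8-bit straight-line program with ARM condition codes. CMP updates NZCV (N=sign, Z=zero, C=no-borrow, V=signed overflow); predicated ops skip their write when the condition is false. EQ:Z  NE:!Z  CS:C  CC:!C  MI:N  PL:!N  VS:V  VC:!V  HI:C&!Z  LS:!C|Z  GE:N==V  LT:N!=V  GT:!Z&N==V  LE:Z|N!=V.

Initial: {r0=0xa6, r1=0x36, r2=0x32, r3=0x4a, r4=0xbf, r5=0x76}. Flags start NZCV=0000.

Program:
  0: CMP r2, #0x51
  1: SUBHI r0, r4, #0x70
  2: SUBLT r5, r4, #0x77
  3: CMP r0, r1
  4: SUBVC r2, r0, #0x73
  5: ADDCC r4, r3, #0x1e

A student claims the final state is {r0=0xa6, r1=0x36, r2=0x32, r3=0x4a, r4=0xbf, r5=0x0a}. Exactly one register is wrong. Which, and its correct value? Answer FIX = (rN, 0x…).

FIX = (r5, 0x48)

0: ✓ CMP  NZCV=1000
1: · SUBHI
2: ✓ SUBLT  r5←0x48
3: ✓ CMP  NZCV=0011
4: · SUBVC
5: · ADDCC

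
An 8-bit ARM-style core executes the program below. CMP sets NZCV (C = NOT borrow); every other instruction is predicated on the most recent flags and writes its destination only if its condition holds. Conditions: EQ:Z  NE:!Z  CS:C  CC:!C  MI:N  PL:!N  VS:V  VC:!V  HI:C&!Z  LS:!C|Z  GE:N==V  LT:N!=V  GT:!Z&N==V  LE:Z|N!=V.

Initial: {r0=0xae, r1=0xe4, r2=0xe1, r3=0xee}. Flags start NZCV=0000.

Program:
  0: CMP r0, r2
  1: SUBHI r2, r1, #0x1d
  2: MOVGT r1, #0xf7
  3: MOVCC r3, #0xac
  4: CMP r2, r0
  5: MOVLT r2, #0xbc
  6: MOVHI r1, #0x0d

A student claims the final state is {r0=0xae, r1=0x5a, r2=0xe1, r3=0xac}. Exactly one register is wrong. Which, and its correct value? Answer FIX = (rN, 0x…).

0: ✓ CMP  NZCV=1000
1: · SUBHI
2: · MOVGT
3: ✓ MOVCC  r3←0xac
4: ✓ CMP  NZCV=0010
5: · MOVLT
6: ✓ MOVHI  r1←0x0d

FIX = (r1, 0x0d)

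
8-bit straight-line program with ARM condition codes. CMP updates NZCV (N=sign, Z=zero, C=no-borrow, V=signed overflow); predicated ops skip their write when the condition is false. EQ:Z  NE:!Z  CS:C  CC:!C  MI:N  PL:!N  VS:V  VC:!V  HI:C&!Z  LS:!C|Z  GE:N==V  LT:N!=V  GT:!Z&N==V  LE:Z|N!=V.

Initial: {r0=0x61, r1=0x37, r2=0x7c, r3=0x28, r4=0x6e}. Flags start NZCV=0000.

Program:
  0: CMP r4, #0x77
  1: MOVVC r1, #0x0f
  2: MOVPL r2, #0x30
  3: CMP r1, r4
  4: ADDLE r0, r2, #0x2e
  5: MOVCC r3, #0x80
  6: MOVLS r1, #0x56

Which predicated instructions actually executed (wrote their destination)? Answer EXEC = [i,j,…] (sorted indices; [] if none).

0: ✓ CMP  NZCV=1000
1: ✓ MOVVC  r1←0x0f
2: · MOVPL
3: ✓ CMP  NZCV=1000
4: ✓ ADDLE  r0←0xaa
5: ✓ MOVCC  r3←0x80
6: ✓ MOVLS  r1←0x56

EXEC = [1,4,5,6]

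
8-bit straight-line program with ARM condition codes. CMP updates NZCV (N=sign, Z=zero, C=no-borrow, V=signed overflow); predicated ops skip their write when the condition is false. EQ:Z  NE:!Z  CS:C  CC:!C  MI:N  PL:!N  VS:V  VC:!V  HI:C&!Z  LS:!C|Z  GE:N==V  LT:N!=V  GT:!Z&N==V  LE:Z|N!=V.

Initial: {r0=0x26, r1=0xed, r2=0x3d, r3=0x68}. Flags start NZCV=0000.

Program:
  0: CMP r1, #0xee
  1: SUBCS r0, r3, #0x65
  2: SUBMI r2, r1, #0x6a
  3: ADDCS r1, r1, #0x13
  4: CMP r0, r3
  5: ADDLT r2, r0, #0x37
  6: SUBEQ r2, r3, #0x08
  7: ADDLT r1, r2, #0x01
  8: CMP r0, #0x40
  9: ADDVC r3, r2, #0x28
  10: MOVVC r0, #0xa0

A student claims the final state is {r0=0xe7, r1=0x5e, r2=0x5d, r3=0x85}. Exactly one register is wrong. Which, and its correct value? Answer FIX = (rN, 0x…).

[0] flags=1000 → (cmp)
[1] flags=1000 CS?F → skip
[2] flags=1000 MI?T → r2=0x83
[3] flags=1000 CS?F → skip
[4] flags=1000 → (cmp)
[5] flags=1000 LT?T → r2=0x5d
[6] flags=1000 EQ?F → skip
[7] flags=1000 LT?T → r1=0x5e
[8] flags=1000 → (cmp)
[9] flags=1000 VC?T → r3=0x85
[10] flags=1000 VC?T → r0=0xa0

FIX = (r0, 0xa0)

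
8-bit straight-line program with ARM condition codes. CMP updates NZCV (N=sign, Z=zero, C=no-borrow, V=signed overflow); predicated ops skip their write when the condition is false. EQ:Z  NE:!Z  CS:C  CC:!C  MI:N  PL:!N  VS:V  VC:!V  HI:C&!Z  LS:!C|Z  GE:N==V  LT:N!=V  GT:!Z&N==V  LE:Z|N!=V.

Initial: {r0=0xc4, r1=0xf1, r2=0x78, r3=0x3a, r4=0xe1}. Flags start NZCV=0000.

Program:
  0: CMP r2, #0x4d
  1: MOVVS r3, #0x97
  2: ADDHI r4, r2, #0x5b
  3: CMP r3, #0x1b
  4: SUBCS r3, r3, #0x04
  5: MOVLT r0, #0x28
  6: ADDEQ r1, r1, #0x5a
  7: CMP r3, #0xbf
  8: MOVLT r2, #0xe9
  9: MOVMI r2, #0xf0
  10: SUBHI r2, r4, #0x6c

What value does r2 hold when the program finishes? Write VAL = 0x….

[0] flags=0010 → (cmp)
[1] flags=0010 VS?F → skip
[2] flags=0010 HI?T → r4=0xd3
[3] flags=0010 → (cmp)
[4] flags=0010 CS?T → r3=0x36
[5] flags=0010 LT?F → skip
[6] flags=0010 EQ?F → skip
[7] flags=0000 → (cmp)
[8] flags=0000 LT?F → skip
[9] flags=0000 MI?F → skip
[10] flags=0000 HI?F → skip

VAL = 0x78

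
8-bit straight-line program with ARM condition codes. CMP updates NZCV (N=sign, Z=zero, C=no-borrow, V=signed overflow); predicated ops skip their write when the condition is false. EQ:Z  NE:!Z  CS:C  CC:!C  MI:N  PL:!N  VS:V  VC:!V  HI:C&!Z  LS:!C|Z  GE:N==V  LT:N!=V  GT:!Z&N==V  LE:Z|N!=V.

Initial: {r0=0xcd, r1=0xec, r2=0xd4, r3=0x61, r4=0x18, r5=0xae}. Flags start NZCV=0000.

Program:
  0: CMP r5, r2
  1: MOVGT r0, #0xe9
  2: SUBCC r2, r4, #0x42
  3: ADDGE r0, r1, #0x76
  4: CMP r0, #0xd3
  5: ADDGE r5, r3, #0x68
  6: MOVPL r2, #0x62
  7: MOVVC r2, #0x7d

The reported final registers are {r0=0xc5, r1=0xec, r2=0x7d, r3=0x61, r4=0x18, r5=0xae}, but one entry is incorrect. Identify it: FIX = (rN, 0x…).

FIX = (r0, 0xcd)

[0] flags=1000 → (cmp)
[1] flags=1000 GT?F → skip
[2] flags=1000 CC?T → r2=0xd6
[3] flags=1000 GE?F → skip
[4] flags=1000 → (cmp)
[5] flags=1000 GE?F → skip
[6] flags=1000 PL?F → skip
[7] flags=1000 VC?T → r2=0x7d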